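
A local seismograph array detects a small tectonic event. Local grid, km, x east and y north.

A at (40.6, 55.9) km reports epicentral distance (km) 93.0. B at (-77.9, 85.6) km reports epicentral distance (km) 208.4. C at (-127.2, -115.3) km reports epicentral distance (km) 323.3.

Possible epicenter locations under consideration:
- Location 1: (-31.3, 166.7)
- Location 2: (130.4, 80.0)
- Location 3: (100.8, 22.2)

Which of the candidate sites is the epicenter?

Location 2

For each candidate, compare |candidate − station| to the reported distance:
Location 1: residuals A 39.1, B 114.9, C 25.4 → max 114.9 km
Location 2: residuals A 0.0, B 0.0, C 0.0 → max 0.0 km
Location 3: residuals A 24.0, B 18.8, C 57.0 → max 57.0 km
Only Location 2 has all residuals ≈ 0.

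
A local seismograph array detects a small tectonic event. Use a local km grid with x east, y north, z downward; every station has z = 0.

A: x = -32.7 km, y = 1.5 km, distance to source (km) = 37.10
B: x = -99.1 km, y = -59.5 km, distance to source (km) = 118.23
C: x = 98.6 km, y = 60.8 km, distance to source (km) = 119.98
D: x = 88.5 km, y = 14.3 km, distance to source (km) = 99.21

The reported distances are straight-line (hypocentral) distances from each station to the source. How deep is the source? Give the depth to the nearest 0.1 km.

z ≈ 25.5 km

Each station gives a sphere (x−x_i)² + (y−y_i)² + z² = d_i² (stations at z=0).
Subtracting the A sphere from B and C: z² cancels, leaving linear equations in x and y:
-132.8 x − 122.0 y = -312.40
262.6 x + 118.6 y = -671.73
Solving: x ≈ -7.307, y ≈ 10.514 km (keep extra digits for the depth step; rounded: -7.3, 10.5).
Then from the A sphere: z² = 37.10² − (x + 32.7)² − (y − 1.5)² with x = -7.307, y = 10.514, so z ≈ 25.502 ≈ 25.5 km.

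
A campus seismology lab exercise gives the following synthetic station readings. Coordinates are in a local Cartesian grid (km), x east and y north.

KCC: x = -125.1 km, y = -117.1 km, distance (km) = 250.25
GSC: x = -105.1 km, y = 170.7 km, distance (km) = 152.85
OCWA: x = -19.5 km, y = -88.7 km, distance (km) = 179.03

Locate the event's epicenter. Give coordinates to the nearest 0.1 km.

Circle about each station: (x + 125.1)² + (y + 117.1)² = 250.25²; (x + 105.1)² + (y − 170.7)² = 152.85²; (x + 19.5)² + (y + 88.7)² = 179.03².
Subtracting pairs of circle equations eliminates x²+y² and gives linear equations (the radical axes):
40.0 x + 575.6 y = 50084.02
211.2 x + 56.8 y = 9458.84
Solving the 2×2 system: x ≈ 21.8, y ≈ 85.5 km.

x ≈ 21.8 km, y ≈ 85.5 km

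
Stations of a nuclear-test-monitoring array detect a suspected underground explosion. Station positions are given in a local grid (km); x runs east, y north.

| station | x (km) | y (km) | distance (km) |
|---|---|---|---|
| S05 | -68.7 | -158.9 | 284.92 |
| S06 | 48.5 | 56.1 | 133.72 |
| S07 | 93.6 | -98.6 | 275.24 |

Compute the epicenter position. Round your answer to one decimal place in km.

Circle about each station: (x + 68.7)² + (y + 158.9)² = 284.92²; (x − 48.5)² + (y − 56.1)² = 133.72²; (x − 93.6)² + (y + 98.6)² = 275.24².
Subtracting the S05 equation from the S06 and S07 equations removes the quadratic terms:
234.4 x + 430.0 y = 38828.93
324.6 x + 120.6 y = -6063.63
Solving the 2×2 system: x ≈ -65.5, y ≈ 126.0 km.

-65.5 km east, 126.0 km north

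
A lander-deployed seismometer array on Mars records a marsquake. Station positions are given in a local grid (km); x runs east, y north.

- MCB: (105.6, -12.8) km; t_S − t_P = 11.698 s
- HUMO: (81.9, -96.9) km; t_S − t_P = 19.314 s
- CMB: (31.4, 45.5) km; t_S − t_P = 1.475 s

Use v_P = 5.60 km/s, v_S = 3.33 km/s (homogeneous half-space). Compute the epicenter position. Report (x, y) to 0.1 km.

Distance from S−P lag: d = Δt · v_P v_S / (v_P − v_S) = Δt · (5.60·3.33)/(5.60−3.33) ≈ 8.2150·Δt.
So d_MCB = 96.10, d_HUMO = 158.66, d_CMB = 12.12 km.
Circle about each station: (x − 105.6)² + (y + 12.8)² = 96.10²; (x − 81.9)² + (y + 96.9)² = 158.66²; (x − 31.4)² + (y − 45.5)² = 12.12².
Subtracting pairs of circle equations eliminates x²+y² and gives linear equations (the radical axes):
-47.4 x − 168.2 y = -11155.77
-148.4 x + 116.6 y = 829.33
Solving the 2×2 system: x ≈ 38.1, y ≈ 55.6 km.
Check against MCB (with the unrounded x, y): √((x − 105.6)²+(y + 12.8)²) = 96.10 ≈ 96.10 km. ✓

38.1 km east, 55.6 km north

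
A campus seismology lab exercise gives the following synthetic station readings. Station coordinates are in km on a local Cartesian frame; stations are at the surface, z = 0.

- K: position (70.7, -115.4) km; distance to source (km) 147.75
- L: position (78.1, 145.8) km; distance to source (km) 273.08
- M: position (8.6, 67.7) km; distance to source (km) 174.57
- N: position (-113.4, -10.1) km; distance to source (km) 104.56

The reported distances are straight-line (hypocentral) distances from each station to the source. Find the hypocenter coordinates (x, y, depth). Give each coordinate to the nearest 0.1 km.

x ≈ -61.9 km, y ≈ -81.9 km, depth ≈ 55.9 km

Each station gives a sphere (x−x_i)² + (y−y_i)² + z² = d_i² (stations at z=0).
Subtracting the K sphere from L and M: z² cancels, leaving linear equations in x and y:
14.8 x + 522.4 y = -43701.02
-124.2 x + 366.2 y = -22303.02
Solving: x ≈ -61.908, y ≈ -81.900 km (keep extra digits for the depth step; rounded: -61.9, -81.9).
Then from the K sphere: z² = 147.75² − (x − 70.7)² − (y + 115.4)² with x = -61.908, y = -81.900, so z ≈ 55.883 ≈ 55.9 km.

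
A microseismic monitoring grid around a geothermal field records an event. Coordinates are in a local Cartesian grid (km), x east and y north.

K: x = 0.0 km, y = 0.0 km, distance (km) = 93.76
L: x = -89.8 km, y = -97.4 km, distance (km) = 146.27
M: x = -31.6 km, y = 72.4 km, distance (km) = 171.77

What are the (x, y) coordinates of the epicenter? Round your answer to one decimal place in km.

Circle about each station: x² + y² = 93.76²; (x + 89.8)² + (y + 97.4)² = 146.27²; (x + 31.6)² + (y − 72.4)² = 171.77².
Subtracting the K equation from the L and M equations removes the quadratic terms:
-179.6 x − 194.8 y = 4946.82
-63.2 x + 144.8 y = -14473.68
Solving the 2×2 system: x ≈ 54.9, y ≈ -76.0 km.
Check against K (with the unrounded x, y): √(x²+y²) = 93.75 ≈ 93.76 km. ✓

54.9 km east, -76.0 km north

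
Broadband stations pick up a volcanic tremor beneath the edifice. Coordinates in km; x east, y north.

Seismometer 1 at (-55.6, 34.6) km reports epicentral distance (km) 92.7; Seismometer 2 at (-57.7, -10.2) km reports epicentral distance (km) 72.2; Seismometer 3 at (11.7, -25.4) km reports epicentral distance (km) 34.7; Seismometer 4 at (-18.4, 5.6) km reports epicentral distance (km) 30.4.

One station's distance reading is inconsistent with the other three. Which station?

Seismometer 1

Solve using three stations at a time. Using Seismometer 2, Seismometer 3, Seismometer 4 (subtract circle equations pairwise → linear system) gives (x, y) ≈ (11.8, 9.4).
Distances from that point to each station vs reported:
  Seismometer 1: calculated 72.0 vs reported 92.7 → residual 20.7 km
  Seismometer 2: calculated 72.2 vs reported 72.2 → residual 0.0 km
  Seismometer 3: calculated 34.8 vs reported 34.7 → residual 0.1 km
  Seismometer 4: calculated 30.5 vs reported 30.4 → residual 0.1 km
Seismometer 2, Seismometer 3, Seismometer 4 are mutually consistent (residuals ≈ 0); Seismometer 1 is off by 20.7 km.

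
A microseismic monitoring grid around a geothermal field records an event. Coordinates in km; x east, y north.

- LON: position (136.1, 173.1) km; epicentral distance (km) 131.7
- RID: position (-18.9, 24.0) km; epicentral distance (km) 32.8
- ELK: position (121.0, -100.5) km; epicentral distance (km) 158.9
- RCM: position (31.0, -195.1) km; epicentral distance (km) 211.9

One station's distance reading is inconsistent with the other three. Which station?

LON

Solve using three stations at a time. Using RID, ELK, RCM (subtract circle equations pairwise → linear system) gives (x, y) ≈ (13.0, 16.0).
Distances from that point to each station vs reported:
  LON: calculated 199.6 vs reported 131.7 → residual 67.9 km
  RID: calculated 32.8 vs reported 32.8 → residual 0.0 km
  ELK: calculated 158.9 vs reported 158.9 → residual 0.0 km
  RCM: calculated 211.9 vs reported 211.9 → residual 0.0 km
RID, ELK, RCM are mutually consistent (residuals ≈ 0); LON is off by 67.9 km.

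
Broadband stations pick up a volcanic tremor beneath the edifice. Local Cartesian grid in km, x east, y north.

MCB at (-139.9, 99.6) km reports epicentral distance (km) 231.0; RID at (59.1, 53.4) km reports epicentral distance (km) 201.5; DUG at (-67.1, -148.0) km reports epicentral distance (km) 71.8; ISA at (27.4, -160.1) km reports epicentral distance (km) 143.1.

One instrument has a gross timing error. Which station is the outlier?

MCB

Solve using three stations at a time. Using RID, DUG, ISA (subtract circle equations pairwise → linear system) gives (x, y) ≈ (-91.5, -80.5).
Distances from that point to each station vs reported:
  MCB: calculated 186.5 vs reported 231.0 → residual 44.5 km
  RID: calculated 201.5 vs reported 201.5 → residual 0.0 km
  DUG: calculated 71.8 vs reported 71.8 → residual 0.0 km
  ISA: calculated 143.1 vs reported 143.1 → residual 0.0 km
RID, DUG, ISA are mutually consistent (residuals ≈ 0); MCB is off by 44.5 km.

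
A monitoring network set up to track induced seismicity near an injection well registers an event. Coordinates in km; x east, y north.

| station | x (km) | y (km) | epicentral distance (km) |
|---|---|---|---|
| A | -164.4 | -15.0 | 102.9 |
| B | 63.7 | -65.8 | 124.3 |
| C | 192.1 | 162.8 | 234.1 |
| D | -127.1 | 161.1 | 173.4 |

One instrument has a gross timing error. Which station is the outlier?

A

Solve using three stations at a time. Using B, C, D (subtract circle equations pairwise → linear system) gives (x, y) ≈ (-5.6, 37.4).
Distances from that point to each station vs reported:
  A: calculated 167.2 vs reported 102.9 → residual 64.3 km
  B: calculated 124.3 vs reported 124.3 → residual 0.0 km
  C: calculated 234.1 vs reported 234.1 → residual 0.0 km
  D: calculated 173.4 vs reported 173.4 → residual 0.0 km
B, C, D are mutually consistent (residuals ≈ 0); A is off by 64.3 km.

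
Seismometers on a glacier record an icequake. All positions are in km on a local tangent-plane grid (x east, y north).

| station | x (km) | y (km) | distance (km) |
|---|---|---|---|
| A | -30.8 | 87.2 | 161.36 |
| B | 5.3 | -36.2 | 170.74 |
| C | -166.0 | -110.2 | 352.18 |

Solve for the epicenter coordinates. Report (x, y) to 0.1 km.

130.4 km east, 80.0 km north

Circle about each station: (x + 30.8)² + (y − 87.2)² = 161.36²; (x − 5.3)² + (y + 36.2)² = 170.74²; (x + 166.0)² + (y + 110.2)² = 352.18².
Subtracting the A equation from the B and C equations removes the quadratic terms:
72.2 x − 246.8 y = -10329.05
-270.4 x − 394.8 y = -66846.14
Solving the 2×2 system: x ≈ 130.4, y ≈ 80.0 km.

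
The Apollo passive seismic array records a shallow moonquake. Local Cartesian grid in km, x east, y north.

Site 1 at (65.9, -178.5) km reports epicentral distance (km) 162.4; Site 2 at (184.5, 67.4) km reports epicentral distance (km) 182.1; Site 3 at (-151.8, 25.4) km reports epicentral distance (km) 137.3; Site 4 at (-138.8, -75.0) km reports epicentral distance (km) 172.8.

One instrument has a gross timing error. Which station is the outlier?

Site 3

Solve using three stations at a time. Using Site 1, Site 2, Site 4 (subtract circle equations pairwise → linear system) gives (x, y) ≈ (25.4, -21.2).
Distances from that point to each station vs reported:
  Site 1: calculated 162.4 vs reported 162.4 → residual 0.0 km
  Site 2: calculated 182.1 vs reported 182.1 → residual 0.0 km
  Site 3: calculated 183.3 vs reported 137.3 → residual 46.0 km
  Site 4: calculated 172.8 vs reported 172.8 → residual 0.0 km
Site 1, Site 2, Site 4 are mutually consistent (residuals ≈ 0); Site 3 is off by 46.0 km.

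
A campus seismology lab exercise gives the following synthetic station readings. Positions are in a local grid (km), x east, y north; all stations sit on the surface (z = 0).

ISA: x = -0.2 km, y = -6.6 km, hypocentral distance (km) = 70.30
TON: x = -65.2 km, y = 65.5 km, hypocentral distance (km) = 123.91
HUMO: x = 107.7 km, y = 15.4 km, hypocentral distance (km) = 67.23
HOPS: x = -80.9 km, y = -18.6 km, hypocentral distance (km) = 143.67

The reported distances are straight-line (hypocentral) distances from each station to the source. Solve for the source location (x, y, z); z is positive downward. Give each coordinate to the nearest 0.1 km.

Each station gives a sphere (x−x_i)² + (y−y_i)² + z² = d_i² (stations at z=0).
Subtracting the ISA sphere from TON and HUMO: z² cancels, leaving linear equations in x and y:
-130.0 x + 144.2 y = -1913.91
215.8 x + 44.0 y = 12215.07
Solving: x ≈ 50.101, y ≈ 31.894 km (keep extra digits for the depth step; rounded: 50.1, 31.9).
Then from the ISA sphere: z² = 70.30² − (x + 0.2)² − (y + 6.6)² with x = 50.101, y = 31.894, so z ≈ 30.498 ≈ 30.5 km.

(50.1, 31.9, 30.5)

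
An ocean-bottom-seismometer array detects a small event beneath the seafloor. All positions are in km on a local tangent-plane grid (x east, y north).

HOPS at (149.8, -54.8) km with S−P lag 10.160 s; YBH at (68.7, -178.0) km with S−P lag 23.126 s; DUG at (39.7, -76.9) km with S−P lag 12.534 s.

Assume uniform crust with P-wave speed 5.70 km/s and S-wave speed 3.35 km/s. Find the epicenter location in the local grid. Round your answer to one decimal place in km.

x ≈ 96.1 km, y ≈ 7.9 km

Distance from S−P lag: d = Δt · v_P v_S / (v_P − v_S) = Δt · (5.70·3.35)/(5.70−3.35) ≈ 8.1255·Δt.
So d_HOPS = 82.56, d_YBH = 187.91, d_DUG = 101.85 km.
Circle about each station: (x − 149.8)² + (y + 54.8)² = 82.56²; (x − 68.7)² + (y + 178.0)² = 187.91²; (x − 39.7)² + (y + 76.9)² = 101.85².
Subtracting the HOPS equation from the YBH and DUG equations removes the quadratic terms:
-162.2 x − 246.4 y = -17533.40
-220.2 x − 44.2 y = -21510.65
Solving the 2×2 system: x ≈ 96.1, y ≈ 7.9 km.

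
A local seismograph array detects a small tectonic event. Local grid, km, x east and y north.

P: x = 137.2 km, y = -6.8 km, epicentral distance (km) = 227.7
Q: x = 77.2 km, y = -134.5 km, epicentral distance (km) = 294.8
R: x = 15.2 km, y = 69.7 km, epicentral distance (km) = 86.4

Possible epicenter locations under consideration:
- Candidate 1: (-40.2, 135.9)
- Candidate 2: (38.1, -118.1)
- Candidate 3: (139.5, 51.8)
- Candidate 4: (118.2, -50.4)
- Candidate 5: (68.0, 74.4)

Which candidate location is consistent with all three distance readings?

For each candidate, compare |candidate − station| to the reported distance:
Candidate 1: residuals P 0.0, Q 0.0, R 0.1 → max 0.1 km
Candidate 2: residuals P 78.7, Q 252.4, R 102.8 → max 252.4 km
Candidate 3: residuals P 169.1, Q 98.4, R 39.2 → max 169.1 km
Candidate 4: residuals P 180.1, Q 201.2, R 71.8 → max 201.2 km
Candidate 5: residuals P 121.0, Q 85.7, R 33.4 → max 121.0 km
Only Candidate 1 has all residuals ≈ 0.

Candidate 1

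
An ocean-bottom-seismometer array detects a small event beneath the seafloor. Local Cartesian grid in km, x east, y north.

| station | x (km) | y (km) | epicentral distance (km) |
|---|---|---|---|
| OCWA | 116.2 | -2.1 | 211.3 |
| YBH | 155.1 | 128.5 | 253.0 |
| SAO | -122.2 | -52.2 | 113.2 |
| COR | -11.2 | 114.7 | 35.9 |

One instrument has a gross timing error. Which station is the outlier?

Solve using three stations at a time. Using OCWA, YBH, SAO (subtract circle equations pairwise → linear system) gives (x, y) ≈ (-87.1, 55.4).
Distances from that point to each station vs reported:
  OCWA: calculated 211.3 vs reported 211.3 → residual 0.0 km
  YBH: calculated 253.0 vs reported 253.0 → residual 0.0 km
  SAO: calculated 113.2 vs reported 113.2 → residual 0.0 km
  COR: calculated 96.3 vs reported 35.9 → residual 60.4 km
OCWA, YBH, SAO are mutually consistent (residuals ≈ 0); COR is off by 60.4 km.

COR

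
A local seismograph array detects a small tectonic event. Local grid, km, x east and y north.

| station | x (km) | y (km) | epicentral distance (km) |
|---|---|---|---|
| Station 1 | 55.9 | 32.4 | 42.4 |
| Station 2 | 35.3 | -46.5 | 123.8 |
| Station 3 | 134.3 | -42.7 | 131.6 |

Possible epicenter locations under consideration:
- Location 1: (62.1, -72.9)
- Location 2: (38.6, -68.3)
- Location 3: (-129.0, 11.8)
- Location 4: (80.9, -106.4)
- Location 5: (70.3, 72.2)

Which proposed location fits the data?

For each candidate, compare |candidate − station| to the reported distance:
Location 1: residuals Station 1 63.1, Station 2 86.2, Station 3 53.3 → max 86.2 km
Location 2: residuals Station 1 59.8, Station 2 101.8, Station 3 32.5 → max 101.8 km
Location 3: residuals Station 1 143.6, Station 2 50.5, Station 3 137.3 → max 143.6 km
Location 4: residuals Station 1 98.6, Station 2 48.5, Station 3 48.5 → max 98.6 km
Location 5: residuals Station 1 0.1, Station 2 0.0, Station 3 0.1 → max 0.1 km
Only Location 5 has all residuals ≈ 0.

Location 5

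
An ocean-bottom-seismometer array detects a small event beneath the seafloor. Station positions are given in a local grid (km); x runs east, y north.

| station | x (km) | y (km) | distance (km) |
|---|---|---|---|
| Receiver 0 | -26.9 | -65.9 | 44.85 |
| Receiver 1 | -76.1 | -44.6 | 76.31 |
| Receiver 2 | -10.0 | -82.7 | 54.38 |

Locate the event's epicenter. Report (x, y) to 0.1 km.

-1.4 km east, -29.0 km north

Circle about each station: (x + 26.9)² + (y + 65.9)² = 44.85²; (x + 76.1)² + (y + 44.6)² = 76.31²; (x + 10.0)² + (y + 82.7)² = 54.38².
Subtracting the Receiver 0 equation from the Receiver 1 and Receiver 2 equations removes the quadratic terms:
-98.4 x + 42.6 y = -1097.74
33.8 x − 33.6 y = 927.21
Solving the 2×2 system: x ≈ -1.4, y ≈ -29.0 km.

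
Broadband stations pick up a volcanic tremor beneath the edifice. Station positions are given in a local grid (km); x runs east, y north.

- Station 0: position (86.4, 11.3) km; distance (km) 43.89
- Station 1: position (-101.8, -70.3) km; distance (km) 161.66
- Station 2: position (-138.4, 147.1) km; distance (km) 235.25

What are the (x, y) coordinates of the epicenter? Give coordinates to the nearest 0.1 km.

x ≈ 44.3 km, y ≈ -1.1 km

Circle about each station: (x − 86.4)² + (y − 11.3)² = 43.89²; (x + 101.8)² + (y + 70.3)² = 161.66²; (x + 138.4)² + (y − 147.1)² = 235.25².
Subtracting pairs of circle equations eliminates x²+y² and gives linear equations (the radical axes):
-376.4 x − 163.2 y = -16494.94
-449.6 x + 271.6 y = -20215.91
Solving the 2×2 system: x ≈ 44.3, y ≈ -1.1 km.
Check against Station 0 (with the unrounded x, y): √((x − 86.4)²+(y − 11.3)²) = 43.89 ≈ 43.89 km. ✓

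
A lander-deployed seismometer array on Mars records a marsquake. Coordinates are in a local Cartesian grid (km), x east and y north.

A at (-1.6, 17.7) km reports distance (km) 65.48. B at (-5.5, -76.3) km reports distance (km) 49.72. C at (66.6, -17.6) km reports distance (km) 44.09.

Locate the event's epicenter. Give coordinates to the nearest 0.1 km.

x ≈ 28.8 km, y ≈ -40.3 km

Circle about each station: (x + 1.6)² + (y − 17.7)² = 65.48²; (x + 5.5)² + (y + 76.3)² = 49.72²; (x − 66.6)² + (y + 17.6)² = 44.09².
Subtracting pairs of circle equations eliminates x²+y² and gives linear equations (the radical axes):
-7.8 x − 188.0 y = 7351.64
136.4 x − 70.6 y = 6773.17
Solving the 2×2 system: x ≈ 28.8, y ≈ -40.3 km.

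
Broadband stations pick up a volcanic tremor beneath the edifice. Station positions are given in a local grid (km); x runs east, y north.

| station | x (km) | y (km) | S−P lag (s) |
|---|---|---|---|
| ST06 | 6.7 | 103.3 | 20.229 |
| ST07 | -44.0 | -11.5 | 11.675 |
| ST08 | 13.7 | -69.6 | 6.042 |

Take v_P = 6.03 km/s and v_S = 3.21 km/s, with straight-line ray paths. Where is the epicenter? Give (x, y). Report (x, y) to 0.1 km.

Distance from S−P lag: d = Δt · v_P v_S / (v_P − v_S) = Δt · (6.03·3.21)/(6.03−3.21) ≈ 6.8639·Δt.
So d_ST06 = 138.85, d_ST07 = 80.14, d_ST08 = 41.47 km.
Circle about each station: (x − 6.7)² + (y − 103.3)² = 138.85²; (x + 44.0)² + (y + 11.5)² = 80.14²; (x − 13.7)² + (y + 69.6)² = 41.47².
Subtracting pairs of circle equations eliminates x²+y² and gives linear equations (the radical axes):
-101.4 x − 229.6 y = 4209.37
14.0 x − 345.8 y = 11875.63
Solving the 2×2 system: x ≈ 33.2, y ≈ -33.0 km.

x ≈ 33.2 km, y ≈ -33.0 km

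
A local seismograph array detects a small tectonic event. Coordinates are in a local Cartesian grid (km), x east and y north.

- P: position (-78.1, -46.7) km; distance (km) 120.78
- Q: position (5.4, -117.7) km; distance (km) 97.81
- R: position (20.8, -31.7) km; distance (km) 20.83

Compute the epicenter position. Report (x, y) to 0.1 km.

(41.0, -26.6)

Circle about each station: (x + 78.1)² + (y + 46.7)² = 120.78²; (x − 5.4)² + (y + 117.7)² = 97.81²; (x − 20.8)² + (y + 31.7)² = 20.83².
Subtracting the P equation from the Q and R equations removes the quadratic terms:
167.0 x − 142.0 y = 10622.96
197.8 x + 30.0 y = 7310.95
Solving the 2×2 system: x ≈ 41.0, y ≈ -26.6 km.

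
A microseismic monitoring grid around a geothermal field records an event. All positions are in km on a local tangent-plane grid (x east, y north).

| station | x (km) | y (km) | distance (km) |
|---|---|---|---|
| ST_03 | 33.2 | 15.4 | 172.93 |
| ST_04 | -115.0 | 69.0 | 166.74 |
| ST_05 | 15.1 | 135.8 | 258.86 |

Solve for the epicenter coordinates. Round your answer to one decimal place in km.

(-98.3, -96.9)

Circle about each station: (x − 33.2)² + (y − 15.4)² = 172.93²; (x + 115.0)² + (y − 69.0)² = 166.74²; (x − 15.1)² + (y − 135.8)² = 258.86².
Subtracting pairs of circle equations eliminates x²+y² and gives linear equations (the radical axes):
-296.4 x + 107.2 y = 18749.16
-36.2 x + 240.8 y = -19773.46
Solving the 2×2 system: x ≈ -98.3, y ≈ -96.9 km.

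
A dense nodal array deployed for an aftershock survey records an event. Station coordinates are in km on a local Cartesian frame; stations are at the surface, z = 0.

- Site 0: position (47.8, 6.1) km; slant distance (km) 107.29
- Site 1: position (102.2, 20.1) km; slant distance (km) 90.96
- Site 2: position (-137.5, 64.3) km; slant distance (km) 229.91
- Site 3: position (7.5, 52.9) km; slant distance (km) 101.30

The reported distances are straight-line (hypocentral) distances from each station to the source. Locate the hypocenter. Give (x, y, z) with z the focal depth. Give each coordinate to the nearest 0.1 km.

(84.5, 91.8, 53.1)

Each station gives a sphere (x−x_i)² + (y−y_i)² + z² = d_i² (stations at z=0).
Subtracting the Site 0 sphere from Site 1 and Site 2: z² cancels, leaving linear equations in x and y:
108.8 x + 28.0 y = 11764.22
-370.6 x + 116.4 y = -20628.77
Solving: x ≈ 84.499, y ≈ 91.810 km (keep extra digits for the depth step; rounded: 84.5, 91.8).
Then from the Site 0 sphere: z² = 107.29² − (x − 47.8)² − (y − 6.1)² with x = 84.499, y = 91.810, so z ≈ 53.086 ≈ 53.1 km.
Check against Site 3 (with the unrounded solution): distance 101.30 ≈ 101.30 km. ✓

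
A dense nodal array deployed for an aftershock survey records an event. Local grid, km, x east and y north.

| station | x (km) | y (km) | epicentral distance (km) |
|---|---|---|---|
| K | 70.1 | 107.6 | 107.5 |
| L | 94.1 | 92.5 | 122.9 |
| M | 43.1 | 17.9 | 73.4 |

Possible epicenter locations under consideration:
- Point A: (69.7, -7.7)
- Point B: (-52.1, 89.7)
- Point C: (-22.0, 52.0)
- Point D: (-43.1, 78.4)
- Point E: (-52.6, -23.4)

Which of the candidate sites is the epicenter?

Point C

For each candidate, compare |candidate − station| to the reported distance:
Point A: residuals K 7.8, L 19.8, M 36.5 → max 36.5 km
Point B: residuals K 16.0, L 23.3, M 45.8 → max 45.8 km
Point C: residuals K 0.1, L 0.1, M 0.1 → max 0.1 km
Point D: residuals K 9.4, L 15.0, M 31.9 → max 31.9 km
Point E: residuals K 72.0, L 64.1, M 30.8 → max 72.0 km
Only Point C has all residuals ≈ 0.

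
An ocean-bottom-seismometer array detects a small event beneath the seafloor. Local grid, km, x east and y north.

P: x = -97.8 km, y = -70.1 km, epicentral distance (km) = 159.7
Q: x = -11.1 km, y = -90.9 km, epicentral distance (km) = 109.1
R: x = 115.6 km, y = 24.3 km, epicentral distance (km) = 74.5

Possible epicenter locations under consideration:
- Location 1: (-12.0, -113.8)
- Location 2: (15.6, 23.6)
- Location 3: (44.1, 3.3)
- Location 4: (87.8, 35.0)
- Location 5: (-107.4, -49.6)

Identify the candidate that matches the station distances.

For each candidate, compare |candidate − station| to the reported distance:
Location 1: residuals P 63.4, Q 86.2, R 113.5 → max 113.5 km
Location 2: residuals P 12.6, Q 8.5, R 25.5 → max 25.5 km
Location 3: residuals P 0.1, Q 0.1, R 0.0 → max 0.1 km
Location 4: residuals P 53.6, Q 51.0, R 44.7 → max 53.6 km
Location 5: residuals P 137.1, Q 4.3, R 160.4 → max 160.4 km
Only Location 3 has all residuals ≈ 0.

Location 3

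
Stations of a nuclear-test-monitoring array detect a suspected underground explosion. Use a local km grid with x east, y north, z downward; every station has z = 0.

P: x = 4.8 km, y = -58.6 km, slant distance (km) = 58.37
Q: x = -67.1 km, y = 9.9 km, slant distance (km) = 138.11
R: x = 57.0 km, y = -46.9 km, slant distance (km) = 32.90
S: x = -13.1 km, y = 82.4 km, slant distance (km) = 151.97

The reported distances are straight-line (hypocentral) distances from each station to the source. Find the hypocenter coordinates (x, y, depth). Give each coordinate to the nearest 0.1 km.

Each station gives a sphere (x−x_i)² + (y−y_i)² + z² = d_i² (stations at z=0).
Subtracting the P sphere from Q and R: z² cancels, leaving linear equations in x and y:
-143.8 x + 137.0 y = -14523.90
104.4 x + 23.4 y = 4316.26
Solving: x ≈ 52.706, y ≈ -50.692 km (keep extra digits for the depth step; rounded: 52.7, -50.7).
Then from the P sphere: z² = 58.37² − (x − 4.8)² − (y + 58.6)² with x = 52.706, y = -50.692, so z ≈ 32.397 ≈ 32.4 km.

(52.7, -50.7, 32.4)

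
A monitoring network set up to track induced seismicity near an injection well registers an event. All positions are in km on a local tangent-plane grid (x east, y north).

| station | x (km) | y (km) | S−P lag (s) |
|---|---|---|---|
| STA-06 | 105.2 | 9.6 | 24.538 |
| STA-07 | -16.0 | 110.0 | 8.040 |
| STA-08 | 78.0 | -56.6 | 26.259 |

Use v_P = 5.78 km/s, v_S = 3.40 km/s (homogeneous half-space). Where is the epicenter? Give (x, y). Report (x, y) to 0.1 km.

x ≈ -79.9 km, y ≈ 92.0 km

Distance from S−P lag: d = Δt · v_P v_S / (v_P − v_S) = Δt · (5.78·3.40)/(5.78−3.40) ≈ 8.2571·Δt.
So d_STA-06 = 202.61, d_STA-07 = 66.39, d_STA-08 = 216.82 km.
Circle about each station: (x − 105.2)² + (y − 9.6)² = 202.61²; (x + 16.0)² + (y − 110.0)² = 66.39²; (x − 78.0)² + (y + 56.6)² = 216.82².
Subtracting the STA-06 equation from the STA-07 and STA-08 equations removes the quadratic terms:
-242.4 x + 200.8 y = 37839.98
-54.4 x − 132.4 y = -7831.74
Solving the 2×2 system: x ≈ -79.9, y ≈ 92.0 km.
Check against STA-06 (with the unrounded x, y): √((x − 105.2)²+(y − 9.6)²) = 202.61 ≈ 202.61 km. ✓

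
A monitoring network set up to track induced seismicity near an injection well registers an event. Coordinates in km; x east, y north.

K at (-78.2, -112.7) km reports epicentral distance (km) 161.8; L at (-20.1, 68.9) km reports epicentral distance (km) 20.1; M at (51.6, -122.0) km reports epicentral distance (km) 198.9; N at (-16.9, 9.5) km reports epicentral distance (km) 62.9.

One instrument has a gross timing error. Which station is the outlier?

K

Solve using three stations at a time. Using L, M, N (subtract circle equations pairwise → linear system) gives (x, y) ≈ (0.0, 70.1).
Distances from that point to each station vs reported:
  K: calculated 198.8 vs reported 161.8 → residual 37.0 km
  L: calculated 20.2 vs reported 20.1 → residual 0.1 km
  M: calculated 198.9 vs reported 198.9 → residual 0.0 km
  N: calculated 62.9 vs reported 62.9 → residual 0.0 km
L, M, N are mutually consistent (residuals ≈ 0); K is off by 37.0 km.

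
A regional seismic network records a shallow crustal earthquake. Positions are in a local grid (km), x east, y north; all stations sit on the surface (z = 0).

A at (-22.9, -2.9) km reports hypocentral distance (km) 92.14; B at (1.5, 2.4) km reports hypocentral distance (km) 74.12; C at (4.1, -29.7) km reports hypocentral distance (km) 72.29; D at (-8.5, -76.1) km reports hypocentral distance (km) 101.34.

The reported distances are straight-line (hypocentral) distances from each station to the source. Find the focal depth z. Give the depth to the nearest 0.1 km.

Each station gives a sphere (x−x_i)² + (y−y_i)² + z² = d_i² (stations at z=0).
Subtracting the A sphere from B and C: z² cancels, leaving linear equations in x and y:
48.8 x + 10.6 y = 2471.20
54.0 x − 53.6 y = 3630.02
Solving: x ≈ 53.617, y ≈ -13.707 km (keep extra digits for the depth step; rounded: 53.6, -13.7).
Then from the A sphere: z² = 92.14² − (x + 22.9)² − (y + 2.9)² with x = 53.617, y = -13.707, so z ≈ 50.181 ≈ 50.2 km.
Check against D (with the unrounded solution): distance 101.34 ≈ 101.34 km. ✓

50.2 km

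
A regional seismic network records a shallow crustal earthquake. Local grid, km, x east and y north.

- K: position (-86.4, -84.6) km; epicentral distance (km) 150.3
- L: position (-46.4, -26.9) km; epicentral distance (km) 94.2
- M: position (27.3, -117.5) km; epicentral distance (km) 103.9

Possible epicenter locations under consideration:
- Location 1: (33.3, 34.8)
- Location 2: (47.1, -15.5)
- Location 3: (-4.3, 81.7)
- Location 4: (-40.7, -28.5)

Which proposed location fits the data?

Location 2

For each candidate, compare |candidate − station| to the reported distance:
Location 1: residuals K 18.8, L 6.6, M 48.5 → max 48.5 km
Location 2: residuals K 0.0, L 0.0, M 0.0 → max 0.0 km
Location 3: residuals K 35.2, L 22.3, M 97.8 → max 97.8 km
Location 4: residuals K 77.9, L 88.3, M 8.1 → max 88.3 km
Only Location 2 has all residuals ≈ 0.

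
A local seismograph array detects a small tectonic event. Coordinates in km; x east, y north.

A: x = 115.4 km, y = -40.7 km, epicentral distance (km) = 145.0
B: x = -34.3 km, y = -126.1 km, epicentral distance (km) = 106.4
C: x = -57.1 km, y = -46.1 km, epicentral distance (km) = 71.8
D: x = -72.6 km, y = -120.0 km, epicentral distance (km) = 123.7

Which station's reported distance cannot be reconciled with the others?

Solve using three stations at a time. Using B, C, D (subtract circle equations pairwise → linear system) gives (x, y) ≈ (13.2, -30.8).
Distances from that point to each station vs reported:
  A: calculated 102.7 vs reported 145.0 → residual 42.3 km
  B: calculated 106.5 vs reported 106.4 → residual 0.1 km
  C: calculated 72.0 vs reported 71.8 → residual 0.2 km
  D: calculated 123.8 vs reported 123.7 → residual 0.1 km
B, C, D are mutually consistent (residuals ≈ 0); A is off by 42.3 km.

A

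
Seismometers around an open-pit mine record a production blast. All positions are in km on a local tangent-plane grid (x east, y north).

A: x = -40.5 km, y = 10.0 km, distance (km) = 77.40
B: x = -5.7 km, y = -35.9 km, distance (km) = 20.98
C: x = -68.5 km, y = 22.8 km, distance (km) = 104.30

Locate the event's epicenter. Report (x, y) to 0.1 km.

Circle about each station: (x + 40.5)² + (y − 10.0)² = 77.40²; (x + 5.7)² + (y + 35.9)² = 20.98²; (x + 68.5)² + (y − 22.8)² = 104.30².
Subtracting pairs of circle equations eliminates x²+y² and gives linear equations (the radical axes):
69.6 x − 91.8 y = 5131.65
-56.0 x + 25.6 y = -1415.89
Solving the 2×2 system: x ≈ -0.4, y ≈ -56.2 km.
Check against A (with the unrounded x, y): √((x + 40.5)²+(y − 10.0)²) = 77.40 ≈ 77.40 km. ✓

-0.4 km east, -56.2 km north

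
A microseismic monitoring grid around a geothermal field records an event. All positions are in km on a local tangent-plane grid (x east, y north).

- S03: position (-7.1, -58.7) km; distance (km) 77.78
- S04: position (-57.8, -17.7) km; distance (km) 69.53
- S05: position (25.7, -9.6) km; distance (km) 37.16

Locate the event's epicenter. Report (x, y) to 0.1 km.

Circle about each station: (x + 7.1)² + (y + 58.7)² = 77.78²; (x + 57.8)² + (y + 17.7)² = 69.53²; (x − 25.7)² + (y + 9.6)² = 37.16².
Subtracting pairs of circle equations eliminates x²+y² and gives linear equations (the radical axes):
-101.4 x + 82.0 y = 1373.34
65.6 x + 98.2 y = 1925.41
Solving the 2×2 system: x ≈ 1.5, y ≈ 18.6 km.
Check against S03 (with the unrounded x, y): √((x + 7.1)²+(y + 58.7)²) = 77.78 ≈ 77.78 km. ✓

1.5 km east, 18.6 km north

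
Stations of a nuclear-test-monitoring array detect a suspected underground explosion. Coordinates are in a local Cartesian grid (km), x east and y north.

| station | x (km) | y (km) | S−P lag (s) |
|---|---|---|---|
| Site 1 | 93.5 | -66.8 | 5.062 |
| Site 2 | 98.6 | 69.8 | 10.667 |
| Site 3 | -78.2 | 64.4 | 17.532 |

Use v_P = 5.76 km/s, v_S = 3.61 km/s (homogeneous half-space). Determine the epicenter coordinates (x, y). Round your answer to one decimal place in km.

64.3 km east, -27.5 km north

Distance from S−P lag: d = Δt · v_P v_S / (v_P − v_S) = Δt · (5.76·3.61)/(5.76−3.61) ≈ 9.6714·Δt.
So d_Site 1 = 48.96, d_Site 2 = 103.17, d_Site 3 = 169.56 km.
Circle about each station: (x − 93.5)² + (y + 66.8)² = 48.96²; (x − 98.6)² + (y − 69.8)² = 103.17²; (x + 78.2)² + (y − 64.4)² = 169.56².
Subtracting the Site 1 equation from the Site 2 and Site 3 equations removes the quadratic terms:
10.2 x + 273.2 y = -6857.46
-343.4 x + 262.4 y = -29295.40
Solving the 2×2 system: x ≈ 64.3, y ≈ -27.5 km.
Check against Site 1 (with the unrounded x, y): √((x − 93.5)²+(y + 66.8)²) = 48.96 ≈ 48.96 km. ✓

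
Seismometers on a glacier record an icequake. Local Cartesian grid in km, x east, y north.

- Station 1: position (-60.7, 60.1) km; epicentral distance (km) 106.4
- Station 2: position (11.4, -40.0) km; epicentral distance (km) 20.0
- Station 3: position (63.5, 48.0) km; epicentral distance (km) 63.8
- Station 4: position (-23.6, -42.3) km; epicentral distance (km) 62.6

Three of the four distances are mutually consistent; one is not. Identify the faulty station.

Solve using three stations at a time. Using Station 1, Station 3, Station 4 (subtract circle equations pairwise → linear system) gives (x, y) ≈ (25.0, -2.9).
Distances from that point to each station vs reported:
  Station 1: calculated 106.4 vs reported 106.4 → residual 0.0 km
  Station 2: calculated 39.5 vs reported 20.0 → residual 19.5 km
  Station 3: calculated 63.8 vs reported 63.8 → residual 0.0 km
  Station 4: calculated 62.6 vs reported 62.6 → residual 0.0 km
Station 1, Station 3, Station 4 are mutually consistent (residuals ≈ 0); Station 2 is off by 19.5 km.

Station 2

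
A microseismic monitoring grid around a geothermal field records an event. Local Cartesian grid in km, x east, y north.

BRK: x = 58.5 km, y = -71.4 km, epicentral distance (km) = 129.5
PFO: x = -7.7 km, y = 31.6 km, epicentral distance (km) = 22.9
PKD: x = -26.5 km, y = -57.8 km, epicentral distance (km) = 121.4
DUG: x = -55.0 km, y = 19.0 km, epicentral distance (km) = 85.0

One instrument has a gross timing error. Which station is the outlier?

PFO

Solve using three stations at a time. Using BRK, PKD, DUG (subtract circle equations pairwise → linear system) gives (x, y) ≈ (22.9, 53.1).
Distances from that point to each station vs reported:
  BRK: calculated 129.5 vs reported 129.5 → residual 0.0 km
  PFO: calculated 37.4 vs reported 22.9 → residual 14.5 km
  PKD: calculated 121.4 vs reported 121.4 → residual 0.0 km
  DUG: calculated 85.0 vs reported 85.0 → residual 0.0 km
BRK, PKD, DUG are mutually consistent (residuals ≈ 0); PFO is off by 14.5 km.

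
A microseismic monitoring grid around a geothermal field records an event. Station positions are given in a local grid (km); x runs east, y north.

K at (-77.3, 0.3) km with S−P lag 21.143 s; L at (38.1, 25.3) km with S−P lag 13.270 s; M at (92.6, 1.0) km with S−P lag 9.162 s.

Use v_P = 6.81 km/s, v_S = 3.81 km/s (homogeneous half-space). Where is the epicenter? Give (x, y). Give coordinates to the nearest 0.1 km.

x ≈ 87.9 km, y ≈ -78.1 km

Distance from S−P lag: d = Δt · v_P v_S / (v_P − v_S) = Δt · (6.81·3.81)/(6.81−3.81) ≈ 8.6487·Δt.
So d_K = 182.86, d_L = 114.77, d_M = 79.24 km.
Circle about each station: (x + 77.3)² + (y − 0.3)² = 182.86²; (x − 38.1)² + (y − 25.3)² = 114.77²; (x − 92.6)² + (y − 1.0)² = 79.24².
Subtracting pairs of circle equations eliminates x²+y² and gives linear equations (the radical axes):
230.8 x + 50.0 y = 16381.95
339.8 x + 1.4 y = 29759.18
Solving the 2×2 system: x ≈ 87.9, y ≈ -78.1 km.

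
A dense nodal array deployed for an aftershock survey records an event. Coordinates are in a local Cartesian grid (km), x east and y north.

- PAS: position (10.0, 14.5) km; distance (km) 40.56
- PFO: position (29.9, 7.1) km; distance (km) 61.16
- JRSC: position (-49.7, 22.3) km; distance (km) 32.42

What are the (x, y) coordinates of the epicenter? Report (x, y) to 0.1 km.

Circle about each station: (x − 10.0)² + (y − 14.5)² = 40.56²; (x − 29.9)² + (y − 7.1)² = 61.16²; (x + 49.7)² + (y − 22.3)² = 32.42².
Subtracting pairs of circle equations eliminates x²+y² and gives linear equations (the radical axes):
39.8 x − 14.8 y = -1461.26
-119.4 x + 15.6 y = 3251.19
Solving the 2×2 system: x ≈ -22.1, y ≈ 39.3 km.
Check against PAS (with the unrounded x, y): √((x − 10.0)²+(y − 14.5)²) = 40.57 ≈ 40.56 km. ✓

-22.1 km east, 39.3 km north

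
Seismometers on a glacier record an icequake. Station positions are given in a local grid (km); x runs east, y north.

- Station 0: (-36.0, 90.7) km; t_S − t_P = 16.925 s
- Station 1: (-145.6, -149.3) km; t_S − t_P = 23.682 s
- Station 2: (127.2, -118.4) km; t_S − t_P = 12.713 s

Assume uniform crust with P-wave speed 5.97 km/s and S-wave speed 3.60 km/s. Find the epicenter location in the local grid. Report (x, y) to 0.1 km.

x ≈ 40.6 km, y ≈ -42.3 km

Distance from S−P lag: d = Δt · v_P v_S / (v_P − v_S) = Δt · (5.97·3.60)/(5.97−3.60) ≈ 9.0684·Δt.
So d_Station 0 = 153.48, d_Station 1 = 214.76, d_Station 2 = 115.29 km.
Circle about each station: (x + 36.0)² + (y − 90.7)² = 153.48²; (x + 145.6)² + (y + 149.3)² = 214.76²; (x − 127.2)² + (y + 118.4)² = 115.29².
Subtracting pairs of circle equations eliminates x²+y² and gives linear equations (the radical axes):
-219.2 x − 480.0 y = 11401.61
326.4 x − 418.2 y = 30940.24
Solving the 2×2 system: x ≈ 40.6, y ≈ -42.3 km.
Check against Station 0 (with the unrounded x, y): √((x + 36.0)²+(y − 90.7)²) = 153.48 ≈ 153.48 km. ✓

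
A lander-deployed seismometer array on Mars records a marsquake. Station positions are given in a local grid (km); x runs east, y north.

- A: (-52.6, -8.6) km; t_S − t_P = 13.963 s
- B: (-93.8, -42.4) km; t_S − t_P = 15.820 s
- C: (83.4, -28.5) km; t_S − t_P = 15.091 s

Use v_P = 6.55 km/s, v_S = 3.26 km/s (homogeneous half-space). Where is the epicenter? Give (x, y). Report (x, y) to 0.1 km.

x ≈ 1.1 km, y ≈ -81.6 km

Distance from S−P lag: d = Δt · v_P v_S / (v_P − v_S) = Δt · (6.55·3.26)/(6.55−3.26) ≈ 6.4903·Δt.
So d_A = 90.62, d_B = 102.68, d_C = 97.94 km.
Circle about each station: (x + 52.6)² + (y + 8.6)² = 90.62²; (x + 93.8)² + (y + 42.4)² = 102.68²; (x − 83.4)² + (y + 28.5)² = 97.94².
Subtracting pairs of circle equations eliminates x²+y² and gives linear equations (the radical axes):
-82.4 x − 67.6 y = 5424.28
272.0 x − 39.8 y = 3546.83
Solving the 2×2 system: x ≈ 1.1, y ≈ -81.6 km.
Check against A (with the unrounded x, y): √((x + 52.6)²+(y + 8.6)²) = 90.61 ≈ 90.62 km. ✓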